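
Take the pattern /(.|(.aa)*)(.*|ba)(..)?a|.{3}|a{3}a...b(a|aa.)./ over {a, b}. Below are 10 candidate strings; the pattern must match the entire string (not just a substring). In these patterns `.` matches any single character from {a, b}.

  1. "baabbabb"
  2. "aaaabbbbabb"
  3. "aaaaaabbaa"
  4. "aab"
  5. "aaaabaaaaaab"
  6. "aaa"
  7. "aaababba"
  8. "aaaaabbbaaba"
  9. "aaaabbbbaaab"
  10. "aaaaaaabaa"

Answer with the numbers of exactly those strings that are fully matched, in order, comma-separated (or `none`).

1. "baabbabb" → no match
2. "aaaabbbbabb" → no match
3. "aaaaaabbaa" → match
4. "aab" → match
5. "aaaabaaaaaab" → no match
6. "aaa" → match
7. "aaababba" → match
8. "aaaaabbbaaba" → match
9. "aaaabbbbaaab" → match
10. "aaaaaaabaa" → match

3, 4, 6, 7, 8, 9, 10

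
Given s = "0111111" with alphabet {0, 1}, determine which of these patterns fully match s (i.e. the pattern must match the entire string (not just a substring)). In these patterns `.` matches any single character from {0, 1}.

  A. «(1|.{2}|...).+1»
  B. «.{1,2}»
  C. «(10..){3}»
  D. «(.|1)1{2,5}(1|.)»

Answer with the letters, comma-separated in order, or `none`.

A → match
B → no match
C → no match — must start with "10"
D → match

A, D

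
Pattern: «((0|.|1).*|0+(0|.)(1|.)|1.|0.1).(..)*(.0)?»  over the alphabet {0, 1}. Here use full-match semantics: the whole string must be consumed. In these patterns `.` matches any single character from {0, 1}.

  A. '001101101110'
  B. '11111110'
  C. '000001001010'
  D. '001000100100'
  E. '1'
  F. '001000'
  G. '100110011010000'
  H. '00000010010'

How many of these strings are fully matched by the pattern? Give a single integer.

7

A. '001101101110' → match
B. '11111110' → match
C. '000001001010' → match
D. '001000100100' → match
E. '1' → no match
F. '001000' → match
G → match
H. '00000010010' → match
Total matched: 7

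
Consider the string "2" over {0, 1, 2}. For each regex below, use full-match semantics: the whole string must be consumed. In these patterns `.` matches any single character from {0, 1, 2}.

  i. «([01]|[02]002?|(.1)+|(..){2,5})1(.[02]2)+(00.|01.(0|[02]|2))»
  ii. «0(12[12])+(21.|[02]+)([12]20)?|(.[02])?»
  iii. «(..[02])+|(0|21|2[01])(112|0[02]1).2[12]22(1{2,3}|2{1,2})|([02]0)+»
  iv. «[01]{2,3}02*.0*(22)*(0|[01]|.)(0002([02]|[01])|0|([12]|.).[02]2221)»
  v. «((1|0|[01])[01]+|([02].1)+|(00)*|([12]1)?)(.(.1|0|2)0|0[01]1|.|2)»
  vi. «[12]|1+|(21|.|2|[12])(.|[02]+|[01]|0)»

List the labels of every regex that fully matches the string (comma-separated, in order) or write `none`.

v, vi

i → no match
ii → no match
iii → no match
iv → no match
v → match
vi → match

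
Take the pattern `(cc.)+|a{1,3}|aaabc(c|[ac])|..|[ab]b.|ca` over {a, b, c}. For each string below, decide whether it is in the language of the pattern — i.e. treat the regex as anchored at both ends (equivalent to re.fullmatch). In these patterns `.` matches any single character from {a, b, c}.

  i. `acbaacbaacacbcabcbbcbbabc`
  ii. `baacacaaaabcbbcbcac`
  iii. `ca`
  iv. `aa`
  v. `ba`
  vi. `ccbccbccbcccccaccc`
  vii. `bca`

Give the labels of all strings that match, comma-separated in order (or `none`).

i → no match
ii → no match
iii. `ca` → match
iv. `aa` → match
v. `ba` → match
vi → match
vii. `bca` → no match

iii, iv, v, vi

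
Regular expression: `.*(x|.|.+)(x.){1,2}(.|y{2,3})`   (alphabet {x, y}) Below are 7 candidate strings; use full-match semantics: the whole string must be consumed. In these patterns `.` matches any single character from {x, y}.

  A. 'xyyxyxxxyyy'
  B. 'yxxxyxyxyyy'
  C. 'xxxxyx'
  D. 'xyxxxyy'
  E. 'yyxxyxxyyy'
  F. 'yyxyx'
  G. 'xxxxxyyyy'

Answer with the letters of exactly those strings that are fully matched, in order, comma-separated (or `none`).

A → match
B → match
C → match
D → match
E → match
F → match
G → match

A, B, C, D, E, F, G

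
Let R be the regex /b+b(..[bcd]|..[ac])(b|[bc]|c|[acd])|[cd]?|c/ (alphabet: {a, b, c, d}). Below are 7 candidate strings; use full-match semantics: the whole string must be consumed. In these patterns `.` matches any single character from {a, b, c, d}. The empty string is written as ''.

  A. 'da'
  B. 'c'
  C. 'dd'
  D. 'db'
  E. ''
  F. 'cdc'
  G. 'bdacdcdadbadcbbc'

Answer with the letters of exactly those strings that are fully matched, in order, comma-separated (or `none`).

A. 'da' → no match
B. 'c' → match
C. 'dd' → no match
D. 'db' → no match
E. '' → match
F. 'cdc' → no match
G → no match

B, E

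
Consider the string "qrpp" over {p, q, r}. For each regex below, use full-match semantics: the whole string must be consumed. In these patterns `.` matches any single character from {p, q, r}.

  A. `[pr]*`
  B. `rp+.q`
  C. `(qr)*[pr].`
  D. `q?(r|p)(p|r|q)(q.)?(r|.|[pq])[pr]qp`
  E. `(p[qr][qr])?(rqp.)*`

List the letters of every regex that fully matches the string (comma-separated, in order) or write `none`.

C

A → no match
B → no match — must start with "rp"
C → match
D → no match — must end with "qp"
E → no match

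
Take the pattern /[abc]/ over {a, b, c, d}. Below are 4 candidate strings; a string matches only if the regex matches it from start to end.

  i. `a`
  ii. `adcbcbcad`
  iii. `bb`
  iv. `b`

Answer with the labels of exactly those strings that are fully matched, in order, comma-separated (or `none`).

i → match
ii → no match
iii → no match
iv → match

i, iv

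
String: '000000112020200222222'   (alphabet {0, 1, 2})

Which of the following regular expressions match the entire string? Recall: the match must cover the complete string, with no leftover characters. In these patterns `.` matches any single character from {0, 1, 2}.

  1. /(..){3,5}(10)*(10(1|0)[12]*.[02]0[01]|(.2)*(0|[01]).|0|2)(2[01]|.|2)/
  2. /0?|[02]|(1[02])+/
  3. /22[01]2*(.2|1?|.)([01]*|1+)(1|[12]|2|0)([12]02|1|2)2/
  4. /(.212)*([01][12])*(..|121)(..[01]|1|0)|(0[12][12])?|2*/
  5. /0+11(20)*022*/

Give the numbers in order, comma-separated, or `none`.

1 → no match
2 → no match
3 → no match — must start with '22'
4 → no match
5 → match

5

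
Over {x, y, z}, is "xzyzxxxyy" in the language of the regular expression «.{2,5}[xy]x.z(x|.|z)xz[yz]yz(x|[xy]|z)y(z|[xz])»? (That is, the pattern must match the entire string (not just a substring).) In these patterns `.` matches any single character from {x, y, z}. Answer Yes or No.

No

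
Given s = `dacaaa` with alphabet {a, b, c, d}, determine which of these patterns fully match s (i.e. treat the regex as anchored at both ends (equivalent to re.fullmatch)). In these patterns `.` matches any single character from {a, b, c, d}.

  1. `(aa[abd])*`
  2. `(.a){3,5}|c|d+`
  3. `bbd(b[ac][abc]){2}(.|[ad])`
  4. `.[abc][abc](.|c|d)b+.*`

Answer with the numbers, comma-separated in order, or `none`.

1 → no match
2 → match
3 → no match — must start with `bbdb`
4 → no match

2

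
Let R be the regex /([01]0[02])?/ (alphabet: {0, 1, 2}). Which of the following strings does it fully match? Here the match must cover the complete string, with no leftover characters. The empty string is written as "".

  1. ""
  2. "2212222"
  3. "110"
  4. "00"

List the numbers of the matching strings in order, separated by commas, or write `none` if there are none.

1 → match
2 → no match
3 → no match
4 → no match

1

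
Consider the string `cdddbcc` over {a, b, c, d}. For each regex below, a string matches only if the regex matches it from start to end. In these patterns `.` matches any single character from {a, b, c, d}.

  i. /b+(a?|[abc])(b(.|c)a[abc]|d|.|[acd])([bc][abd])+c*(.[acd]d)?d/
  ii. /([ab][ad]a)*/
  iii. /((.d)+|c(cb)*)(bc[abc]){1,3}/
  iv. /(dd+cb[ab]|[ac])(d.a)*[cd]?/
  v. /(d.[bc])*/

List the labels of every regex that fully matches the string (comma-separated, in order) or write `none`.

iii

i → no match — must start with `b`
ii → no match
iii → match
iv → no match
v → no match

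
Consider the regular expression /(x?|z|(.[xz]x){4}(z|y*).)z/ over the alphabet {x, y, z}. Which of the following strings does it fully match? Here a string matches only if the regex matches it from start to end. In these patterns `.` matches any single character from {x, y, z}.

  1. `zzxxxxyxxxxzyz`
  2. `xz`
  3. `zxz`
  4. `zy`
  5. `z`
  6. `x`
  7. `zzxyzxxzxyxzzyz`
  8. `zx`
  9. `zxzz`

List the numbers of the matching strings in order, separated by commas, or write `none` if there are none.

1 → no match
2. `xz` → match
3. `zxz` → no match
4. `zy` → no match — must end with `z`
5. `z` → match
6. `x` → no match — must end with `z`
7 → no match
8. `zx` → no match — must end with `z`
9. `zxzz` → no match

2, 5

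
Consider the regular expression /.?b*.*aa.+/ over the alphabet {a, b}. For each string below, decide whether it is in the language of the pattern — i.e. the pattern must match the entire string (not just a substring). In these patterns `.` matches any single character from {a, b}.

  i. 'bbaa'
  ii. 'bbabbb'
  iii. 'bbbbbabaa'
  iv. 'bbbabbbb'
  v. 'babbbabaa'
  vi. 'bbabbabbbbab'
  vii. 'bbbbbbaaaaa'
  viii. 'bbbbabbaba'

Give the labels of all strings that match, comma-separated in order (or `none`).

i. 'bbaa' → no match
ii. 'bbabbb' → no match
iii. 'bbbbbabaa' → no match
iv. 'bbbabbbb' → no match
v. 'babbbabaa' → no match
vi. 'bbabbabbbbab' → no match
vii. 'bbbbbbaaaaa' → match
viii. 'bbbbabbaba' → no match

vii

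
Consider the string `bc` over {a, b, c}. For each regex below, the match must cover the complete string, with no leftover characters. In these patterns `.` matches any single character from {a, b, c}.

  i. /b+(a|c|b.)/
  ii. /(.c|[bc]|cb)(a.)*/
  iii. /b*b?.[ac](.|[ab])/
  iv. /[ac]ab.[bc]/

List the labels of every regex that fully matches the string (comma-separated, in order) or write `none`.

i, ii

i → match
ii → match
iii → no match
iv → no match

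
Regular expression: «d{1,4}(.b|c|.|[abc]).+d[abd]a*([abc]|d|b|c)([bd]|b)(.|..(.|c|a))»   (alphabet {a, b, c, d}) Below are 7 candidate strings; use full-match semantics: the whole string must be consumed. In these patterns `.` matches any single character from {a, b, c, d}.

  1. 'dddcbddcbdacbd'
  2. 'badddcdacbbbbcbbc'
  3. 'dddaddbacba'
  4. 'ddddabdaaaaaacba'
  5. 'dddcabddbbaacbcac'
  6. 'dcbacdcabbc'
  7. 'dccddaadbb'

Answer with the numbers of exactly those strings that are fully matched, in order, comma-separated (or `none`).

1, 3, 4, 7

1 → match
2 → no match — must start with 'd'
3 → match
4 → match
5 → no match
6 → no match
7 → match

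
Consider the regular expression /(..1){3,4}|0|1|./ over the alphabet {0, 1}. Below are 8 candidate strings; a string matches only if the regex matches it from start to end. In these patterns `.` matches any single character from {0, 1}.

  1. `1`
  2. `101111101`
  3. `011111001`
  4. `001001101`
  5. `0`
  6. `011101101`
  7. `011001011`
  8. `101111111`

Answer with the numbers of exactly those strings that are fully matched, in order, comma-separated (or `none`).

1, 2, 3, 4, 5, 6, 7, 8

1 → match
2 → match
3 → match
4 → match
5 → match
6 → match
7 → match
8 → match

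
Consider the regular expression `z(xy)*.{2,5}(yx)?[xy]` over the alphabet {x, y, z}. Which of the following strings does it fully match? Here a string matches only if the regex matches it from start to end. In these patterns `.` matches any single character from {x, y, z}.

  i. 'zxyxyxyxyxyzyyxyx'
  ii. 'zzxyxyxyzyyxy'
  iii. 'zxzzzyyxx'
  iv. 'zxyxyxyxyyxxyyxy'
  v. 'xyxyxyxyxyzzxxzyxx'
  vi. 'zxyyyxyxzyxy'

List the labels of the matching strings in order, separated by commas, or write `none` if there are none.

i, iii, iv

i → match
ii → no match
iii → match
iv → match
v → no match — must start with 'z'
vi → no match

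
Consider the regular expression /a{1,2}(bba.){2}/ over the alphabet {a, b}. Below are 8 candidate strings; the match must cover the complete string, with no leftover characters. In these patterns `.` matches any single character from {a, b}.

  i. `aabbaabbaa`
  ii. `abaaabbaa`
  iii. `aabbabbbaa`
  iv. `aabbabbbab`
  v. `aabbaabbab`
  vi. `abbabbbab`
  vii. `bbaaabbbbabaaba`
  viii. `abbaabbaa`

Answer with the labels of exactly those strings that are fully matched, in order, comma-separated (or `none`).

i, iii, iv, v, vi, viii

i → match
ii → no match
iii → match
iv → match
v → match
vi → match
vii → no match — must start with `a`
viii → match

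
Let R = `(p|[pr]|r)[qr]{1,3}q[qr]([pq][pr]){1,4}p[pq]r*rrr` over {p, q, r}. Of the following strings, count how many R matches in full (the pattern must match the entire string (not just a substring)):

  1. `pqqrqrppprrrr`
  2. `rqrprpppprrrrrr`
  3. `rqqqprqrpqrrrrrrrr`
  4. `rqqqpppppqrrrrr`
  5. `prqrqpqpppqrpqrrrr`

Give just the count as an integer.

3

1 → no match
2 → no match
3 → match
4 → match
5 → match
Total matched: 3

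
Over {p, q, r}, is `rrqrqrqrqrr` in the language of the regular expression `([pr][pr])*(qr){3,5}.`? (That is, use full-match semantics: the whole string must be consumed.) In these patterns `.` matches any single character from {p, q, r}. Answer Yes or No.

Yes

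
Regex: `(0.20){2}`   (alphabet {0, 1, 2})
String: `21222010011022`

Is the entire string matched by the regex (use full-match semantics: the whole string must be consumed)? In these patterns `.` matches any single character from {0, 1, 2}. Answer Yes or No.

Every match must start with `0`, but `21222010011022` does not.

No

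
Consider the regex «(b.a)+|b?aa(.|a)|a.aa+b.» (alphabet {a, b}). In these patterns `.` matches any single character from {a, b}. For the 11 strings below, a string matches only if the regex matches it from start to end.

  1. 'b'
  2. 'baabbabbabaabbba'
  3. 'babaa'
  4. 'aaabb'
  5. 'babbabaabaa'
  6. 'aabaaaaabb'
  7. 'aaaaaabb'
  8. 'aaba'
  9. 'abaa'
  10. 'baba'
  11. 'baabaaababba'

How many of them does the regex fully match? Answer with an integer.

1

1. 'b' → no match
2 → no match
3. 'babaa' → no match
4. 'aaabb' → no match
5. 'babbabaabaa' → no match
6. 'aabaaaaabb' → no match
7. 'aaaaaabb' → match
8. 'aaba' → no match
9. 'abaa' → no match
10. 'baba' → no match
11. 'baabaaababba' → no match
Total matched: 1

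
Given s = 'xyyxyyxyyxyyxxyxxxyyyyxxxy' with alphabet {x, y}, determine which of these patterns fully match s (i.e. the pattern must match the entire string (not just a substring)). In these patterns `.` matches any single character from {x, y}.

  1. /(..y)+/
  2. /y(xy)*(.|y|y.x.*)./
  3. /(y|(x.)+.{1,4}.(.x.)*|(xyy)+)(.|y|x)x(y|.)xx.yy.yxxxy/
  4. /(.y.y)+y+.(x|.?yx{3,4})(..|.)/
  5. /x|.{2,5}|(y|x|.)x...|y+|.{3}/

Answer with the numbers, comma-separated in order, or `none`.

1 → no match
2 → no match — must start with 'y'
3 → match
4 → no match
5 → no match

3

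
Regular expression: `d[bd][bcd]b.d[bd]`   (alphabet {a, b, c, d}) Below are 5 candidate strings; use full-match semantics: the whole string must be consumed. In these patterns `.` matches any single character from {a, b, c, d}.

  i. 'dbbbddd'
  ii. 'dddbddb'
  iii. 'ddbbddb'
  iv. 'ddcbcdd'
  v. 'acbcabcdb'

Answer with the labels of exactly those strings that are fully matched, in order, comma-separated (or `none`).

i → match
ii → match
iii → match
iv → match
v → no match — must start with 'd'

i, ii, iii, iv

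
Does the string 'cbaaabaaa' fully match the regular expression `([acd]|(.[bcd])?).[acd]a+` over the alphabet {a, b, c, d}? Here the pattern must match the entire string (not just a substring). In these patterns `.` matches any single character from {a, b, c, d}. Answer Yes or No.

No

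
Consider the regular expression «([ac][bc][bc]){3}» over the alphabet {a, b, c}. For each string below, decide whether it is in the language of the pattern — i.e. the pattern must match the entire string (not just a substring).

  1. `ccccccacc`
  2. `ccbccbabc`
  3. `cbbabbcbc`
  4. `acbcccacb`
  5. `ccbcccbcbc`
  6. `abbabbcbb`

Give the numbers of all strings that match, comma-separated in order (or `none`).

1, 2, 3, 4, 6

1 → match
2 → match
3 → match
4 → match
5 → no match
6 → match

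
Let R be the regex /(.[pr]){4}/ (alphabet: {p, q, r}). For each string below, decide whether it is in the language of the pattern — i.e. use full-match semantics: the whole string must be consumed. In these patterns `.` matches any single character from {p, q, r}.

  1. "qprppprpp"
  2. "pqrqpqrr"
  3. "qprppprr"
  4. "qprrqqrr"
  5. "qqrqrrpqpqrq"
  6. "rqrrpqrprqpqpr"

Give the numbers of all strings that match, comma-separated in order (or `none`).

3

1 → no match
2 → no match
3 → match
4 → no match
5 → no match
6 → no match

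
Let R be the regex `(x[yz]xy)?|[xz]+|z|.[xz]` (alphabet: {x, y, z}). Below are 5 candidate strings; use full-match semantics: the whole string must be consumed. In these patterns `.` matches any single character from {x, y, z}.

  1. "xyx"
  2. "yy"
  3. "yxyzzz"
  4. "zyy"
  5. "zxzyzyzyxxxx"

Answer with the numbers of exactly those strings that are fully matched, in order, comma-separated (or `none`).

none

1 → no match
2 → no match
3 → no match
4 → no match
5 → no match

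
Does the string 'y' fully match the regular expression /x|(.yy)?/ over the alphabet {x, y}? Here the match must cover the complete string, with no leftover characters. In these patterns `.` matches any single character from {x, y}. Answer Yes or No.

No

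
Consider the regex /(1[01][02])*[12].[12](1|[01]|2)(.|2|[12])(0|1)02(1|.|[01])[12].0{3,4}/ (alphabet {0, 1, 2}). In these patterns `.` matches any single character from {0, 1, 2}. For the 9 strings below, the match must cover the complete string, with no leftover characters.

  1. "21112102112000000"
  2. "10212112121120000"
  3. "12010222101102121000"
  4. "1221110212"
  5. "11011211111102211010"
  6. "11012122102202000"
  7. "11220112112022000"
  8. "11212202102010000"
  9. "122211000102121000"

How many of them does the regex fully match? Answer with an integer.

1

1 → no match
2 → no match
3 → no match
4 → no match — must end with "0"
5 → no match
6 → no match
7 → no match
8 → match
9 → no match
Total matched: 1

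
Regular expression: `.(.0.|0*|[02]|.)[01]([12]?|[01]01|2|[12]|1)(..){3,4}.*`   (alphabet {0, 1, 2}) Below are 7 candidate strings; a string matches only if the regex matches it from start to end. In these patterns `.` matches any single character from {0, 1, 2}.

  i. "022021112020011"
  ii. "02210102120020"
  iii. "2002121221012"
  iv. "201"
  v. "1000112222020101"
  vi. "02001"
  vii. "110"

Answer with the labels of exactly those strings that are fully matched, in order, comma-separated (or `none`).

i → no match
ii → no match
iii → match
iv → no match
v → match
vi → no match
vii → no match

iii, v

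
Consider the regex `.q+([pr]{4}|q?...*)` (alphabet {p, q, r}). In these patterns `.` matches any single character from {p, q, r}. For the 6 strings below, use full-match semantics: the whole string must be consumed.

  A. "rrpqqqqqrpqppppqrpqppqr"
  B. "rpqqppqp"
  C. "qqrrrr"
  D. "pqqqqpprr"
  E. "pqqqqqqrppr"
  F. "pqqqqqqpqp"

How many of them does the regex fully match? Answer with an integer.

4

A → no match
B → no match
C → match
D → match
E → match
F → match
Total matched: 4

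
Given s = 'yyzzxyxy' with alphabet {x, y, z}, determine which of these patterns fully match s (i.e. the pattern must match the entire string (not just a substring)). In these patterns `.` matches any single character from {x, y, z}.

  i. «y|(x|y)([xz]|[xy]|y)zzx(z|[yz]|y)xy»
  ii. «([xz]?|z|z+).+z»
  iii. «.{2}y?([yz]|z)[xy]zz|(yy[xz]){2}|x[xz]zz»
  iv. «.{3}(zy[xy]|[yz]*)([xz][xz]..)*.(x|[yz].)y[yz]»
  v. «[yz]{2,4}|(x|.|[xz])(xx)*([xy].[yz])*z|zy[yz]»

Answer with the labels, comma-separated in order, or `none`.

i → match
ii → no match — must end with 'z'
iii → no match
iv → no match
v → no match

i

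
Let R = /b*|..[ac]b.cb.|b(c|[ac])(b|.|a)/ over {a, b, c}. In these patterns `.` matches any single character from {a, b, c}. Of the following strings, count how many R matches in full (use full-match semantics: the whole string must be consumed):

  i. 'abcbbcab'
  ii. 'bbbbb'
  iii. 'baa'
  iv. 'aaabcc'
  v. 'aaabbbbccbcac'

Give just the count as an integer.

2

i. 'abcbbcab' → no match
ii. 'bbbbb' → match
iii. 'baa' → match
iv. 'aaabcc' → no match
v → no match
Total matched: 2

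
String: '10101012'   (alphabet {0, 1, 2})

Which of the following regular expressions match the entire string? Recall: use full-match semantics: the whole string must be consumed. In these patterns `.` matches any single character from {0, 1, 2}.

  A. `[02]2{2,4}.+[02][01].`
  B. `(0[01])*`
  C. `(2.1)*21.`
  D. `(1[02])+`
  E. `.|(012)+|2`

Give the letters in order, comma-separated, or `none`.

A → no match
B → no match
C → no match
D → match
E → no match

D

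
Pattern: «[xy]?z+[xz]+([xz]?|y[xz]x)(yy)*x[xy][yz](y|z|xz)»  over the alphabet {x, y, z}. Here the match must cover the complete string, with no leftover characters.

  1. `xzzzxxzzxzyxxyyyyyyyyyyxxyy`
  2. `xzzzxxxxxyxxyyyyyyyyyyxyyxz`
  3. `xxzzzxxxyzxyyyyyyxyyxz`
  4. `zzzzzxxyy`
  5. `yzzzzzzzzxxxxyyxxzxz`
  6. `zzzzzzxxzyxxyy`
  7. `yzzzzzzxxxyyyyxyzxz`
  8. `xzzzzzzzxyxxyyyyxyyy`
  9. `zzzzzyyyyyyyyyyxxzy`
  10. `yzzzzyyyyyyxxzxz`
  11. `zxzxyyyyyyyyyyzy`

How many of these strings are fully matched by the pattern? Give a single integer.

8

1 → match
2 → match
3 → no match
4 → match
5 → match
6 → no match
7 → match
8 → match
9 → match
10 → match
11 → no match
Total matched: 8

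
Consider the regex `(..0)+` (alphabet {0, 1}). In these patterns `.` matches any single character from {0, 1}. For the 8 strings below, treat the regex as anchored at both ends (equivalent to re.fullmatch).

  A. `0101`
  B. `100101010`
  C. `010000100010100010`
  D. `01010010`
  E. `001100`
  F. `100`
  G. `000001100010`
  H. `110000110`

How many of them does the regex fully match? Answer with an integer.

A → no match — must end with `0`
B → no match
C → match
D → no match
E → no match
F → match
G → no match
H → match
Total matched: 3

3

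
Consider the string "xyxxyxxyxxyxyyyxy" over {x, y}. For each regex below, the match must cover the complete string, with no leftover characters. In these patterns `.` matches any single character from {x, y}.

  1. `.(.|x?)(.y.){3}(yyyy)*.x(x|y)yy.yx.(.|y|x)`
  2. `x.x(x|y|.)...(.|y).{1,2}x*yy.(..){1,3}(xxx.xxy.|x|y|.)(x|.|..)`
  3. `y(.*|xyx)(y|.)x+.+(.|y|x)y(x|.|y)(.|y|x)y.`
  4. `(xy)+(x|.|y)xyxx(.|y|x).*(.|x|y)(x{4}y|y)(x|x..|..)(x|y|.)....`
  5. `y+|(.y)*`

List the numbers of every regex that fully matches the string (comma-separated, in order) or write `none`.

4

1 → no match
2 → no match
3 → no match — must start with "y"
4 → match
5 → no match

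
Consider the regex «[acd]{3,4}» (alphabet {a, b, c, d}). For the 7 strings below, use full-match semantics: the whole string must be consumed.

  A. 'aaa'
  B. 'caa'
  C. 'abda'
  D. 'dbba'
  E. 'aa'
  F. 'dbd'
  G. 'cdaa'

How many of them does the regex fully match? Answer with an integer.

A → match
B → match
C → no match
D → no match
E → no match
F → no match
G → match
Total matched: 3

3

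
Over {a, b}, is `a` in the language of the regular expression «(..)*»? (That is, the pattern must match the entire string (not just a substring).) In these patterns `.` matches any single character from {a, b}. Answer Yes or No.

No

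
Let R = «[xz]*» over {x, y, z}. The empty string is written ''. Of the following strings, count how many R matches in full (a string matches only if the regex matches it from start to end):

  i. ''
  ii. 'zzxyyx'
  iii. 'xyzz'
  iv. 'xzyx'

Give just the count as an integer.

1

i → match
ii → no match
iii → no match
iv → no match
Total matched: 1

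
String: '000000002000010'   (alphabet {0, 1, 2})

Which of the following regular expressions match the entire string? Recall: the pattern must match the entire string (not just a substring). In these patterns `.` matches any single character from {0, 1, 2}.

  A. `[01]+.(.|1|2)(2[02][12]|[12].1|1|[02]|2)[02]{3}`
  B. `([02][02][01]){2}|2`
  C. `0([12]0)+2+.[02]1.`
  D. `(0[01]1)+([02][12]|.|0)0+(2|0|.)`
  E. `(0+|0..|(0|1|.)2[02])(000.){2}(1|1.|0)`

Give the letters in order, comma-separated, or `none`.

A → no match
B → no match
C → no match
D → no match
E → match

E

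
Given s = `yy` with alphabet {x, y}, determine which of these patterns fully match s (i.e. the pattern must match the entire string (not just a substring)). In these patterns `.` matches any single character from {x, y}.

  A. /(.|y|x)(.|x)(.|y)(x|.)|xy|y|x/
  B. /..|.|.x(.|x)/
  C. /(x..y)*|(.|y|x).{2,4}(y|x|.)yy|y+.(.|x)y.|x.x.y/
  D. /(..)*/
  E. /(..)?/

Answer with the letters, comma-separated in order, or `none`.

A → no match
B → match
C → no match
D → match
E → match

B, D, E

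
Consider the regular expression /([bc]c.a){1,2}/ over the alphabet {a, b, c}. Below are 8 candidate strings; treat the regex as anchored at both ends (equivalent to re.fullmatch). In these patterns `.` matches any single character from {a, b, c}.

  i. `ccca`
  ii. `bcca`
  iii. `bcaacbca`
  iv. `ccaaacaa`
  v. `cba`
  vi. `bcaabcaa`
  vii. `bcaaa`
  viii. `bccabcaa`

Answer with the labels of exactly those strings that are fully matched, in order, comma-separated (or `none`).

i → match
ii → match
iii → no match
iv → no match
v → no match
vi → match
vii → no match
viii → match

i, ii, vi, viii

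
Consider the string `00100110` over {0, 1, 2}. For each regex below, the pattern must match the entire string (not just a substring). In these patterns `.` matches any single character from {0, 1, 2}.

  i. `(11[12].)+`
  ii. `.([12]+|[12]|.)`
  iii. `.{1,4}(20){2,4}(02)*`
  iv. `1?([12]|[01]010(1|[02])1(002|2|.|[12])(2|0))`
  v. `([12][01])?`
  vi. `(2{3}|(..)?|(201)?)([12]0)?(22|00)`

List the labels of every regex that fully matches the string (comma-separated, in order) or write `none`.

i → no match — must start with `11`
ii → no match
iii → no match
iv → match
v → no match
vi → no match

iv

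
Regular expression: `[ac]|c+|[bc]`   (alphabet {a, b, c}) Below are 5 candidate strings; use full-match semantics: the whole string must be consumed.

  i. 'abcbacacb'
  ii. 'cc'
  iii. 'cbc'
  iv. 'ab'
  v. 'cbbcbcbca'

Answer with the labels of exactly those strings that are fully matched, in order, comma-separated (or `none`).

ii

i → no match
ii → match
iii → no match
iv → no match
v → no match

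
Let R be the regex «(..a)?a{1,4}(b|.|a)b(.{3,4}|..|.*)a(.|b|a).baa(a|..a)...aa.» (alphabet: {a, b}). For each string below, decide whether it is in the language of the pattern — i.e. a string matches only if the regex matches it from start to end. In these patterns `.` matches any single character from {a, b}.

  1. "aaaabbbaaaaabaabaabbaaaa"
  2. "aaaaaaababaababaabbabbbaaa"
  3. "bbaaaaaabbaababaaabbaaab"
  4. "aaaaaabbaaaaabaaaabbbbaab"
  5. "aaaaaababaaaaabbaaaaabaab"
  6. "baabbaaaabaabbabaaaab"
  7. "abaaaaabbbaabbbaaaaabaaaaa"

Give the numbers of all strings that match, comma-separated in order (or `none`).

1, 2, 3, 5, 7

1 → match
2 → match
3 → match
4 → no match
5 → match
6 → no match
7 → match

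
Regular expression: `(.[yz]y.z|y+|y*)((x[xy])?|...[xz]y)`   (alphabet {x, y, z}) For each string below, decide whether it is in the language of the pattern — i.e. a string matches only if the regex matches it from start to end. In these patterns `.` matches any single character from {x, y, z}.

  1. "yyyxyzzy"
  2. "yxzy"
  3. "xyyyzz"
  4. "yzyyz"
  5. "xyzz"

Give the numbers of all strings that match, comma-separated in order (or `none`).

1, 4

1 → match
2 → no match
3 → no match
4 → match
5 → no match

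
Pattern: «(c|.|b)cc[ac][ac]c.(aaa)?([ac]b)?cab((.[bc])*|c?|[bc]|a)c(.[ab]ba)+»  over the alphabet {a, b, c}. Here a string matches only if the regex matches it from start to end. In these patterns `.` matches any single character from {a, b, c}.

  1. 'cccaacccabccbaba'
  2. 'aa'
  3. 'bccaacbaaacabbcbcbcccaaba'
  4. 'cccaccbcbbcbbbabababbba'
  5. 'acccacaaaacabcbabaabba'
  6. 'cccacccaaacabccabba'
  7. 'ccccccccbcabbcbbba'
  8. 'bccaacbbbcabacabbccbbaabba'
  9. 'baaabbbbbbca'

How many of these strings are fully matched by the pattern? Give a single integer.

1 → match
2 → no match — must end with 'ba'
3 → no match
4 → no match
5 → match
6 → match
7 → match
8 → no match
9 → no match — must end with 'ba'
Total matched: 4

4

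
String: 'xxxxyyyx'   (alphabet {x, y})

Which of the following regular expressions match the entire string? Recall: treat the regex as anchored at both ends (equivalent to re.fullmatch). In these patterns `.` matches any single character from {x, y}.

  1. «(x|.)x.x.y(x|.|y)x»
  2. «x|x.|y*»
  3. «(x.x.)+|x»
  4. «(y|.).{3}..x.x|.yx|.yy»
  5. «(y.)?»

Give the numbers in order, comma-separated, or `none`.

1

1 → match
2 → no match
3 → no match
4 → no match
5 → no match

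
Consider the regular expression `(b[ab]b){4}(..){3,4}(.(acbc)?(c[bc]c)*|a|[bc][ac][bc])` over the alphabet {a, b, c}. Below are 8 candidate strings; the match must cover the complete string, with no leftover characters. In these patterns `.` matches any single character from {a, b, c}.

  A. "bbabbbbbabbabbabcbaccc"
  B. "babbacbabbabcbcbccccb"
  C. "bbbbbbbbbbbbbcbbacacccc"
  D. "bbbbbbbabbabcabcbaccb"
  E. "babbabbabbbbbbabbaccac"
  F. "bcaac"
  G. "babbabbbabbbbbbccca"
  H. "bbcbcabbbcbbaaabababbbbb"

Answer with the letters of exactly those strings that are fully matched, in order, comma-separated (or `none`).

A → no match
B → no match
C → match
D → match
E → no match
F → no match
G → no match
H → no match

C, D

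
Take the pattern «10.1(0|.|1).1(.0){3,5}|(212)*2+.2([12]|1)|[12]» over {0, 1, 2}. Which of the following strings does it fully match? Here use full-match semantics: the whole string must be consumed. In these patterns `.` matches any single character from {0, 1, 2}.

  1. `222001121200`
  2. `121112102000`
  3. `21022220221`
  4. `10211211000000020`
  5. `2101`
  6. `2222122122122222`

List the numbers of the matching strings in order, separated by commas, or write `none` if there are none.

4

1 → no match
2 → no match
3 → no match
4 → match
5 → no match
6 → no match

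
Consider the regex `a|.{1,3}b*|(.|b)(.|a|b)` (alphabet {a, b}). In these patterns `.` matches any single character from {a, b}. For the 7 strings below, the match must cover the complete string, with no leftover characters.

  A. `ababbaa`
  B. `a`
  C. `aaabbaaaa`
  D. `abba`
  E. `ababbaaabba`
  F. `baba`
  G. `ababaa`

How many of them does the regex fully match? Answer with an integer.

1

A → no match
B → match
C → no match
D → no match
E → no match
F → no match
G → no match
Total matched: 1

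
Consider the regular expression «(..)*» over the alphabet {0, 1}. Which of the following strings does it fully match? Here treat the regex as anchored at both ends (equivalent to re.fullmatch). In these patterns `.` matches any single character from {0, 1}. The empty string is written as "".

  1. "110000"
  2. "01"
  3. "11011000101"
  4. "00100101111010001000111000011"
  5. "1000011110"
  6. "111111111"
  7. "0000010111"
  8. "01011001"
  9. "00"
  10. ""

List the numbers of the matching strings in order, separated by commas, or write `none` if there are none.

1 → match
2 → match
3 → no match
4 → no match
5 → match
6 → no match
7 → match
8 → match
9 → match
10 → match

1, 2, 5, 7, 8, 9, 10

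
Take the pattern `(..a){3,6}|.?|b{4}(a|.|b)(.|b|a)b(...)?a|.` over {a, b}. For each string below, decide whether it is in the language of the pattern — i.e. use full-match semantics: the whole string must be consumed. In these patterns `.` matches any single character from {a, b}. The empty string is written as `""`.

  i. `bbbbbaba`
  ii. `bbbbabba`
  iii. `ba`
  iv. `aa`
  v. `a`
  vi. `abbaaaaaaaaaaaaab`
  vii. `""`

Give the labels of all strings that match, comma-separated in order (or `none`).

i, ii, v, vii

i → match
ii → match
iii → no match
iv → no match
v → match
vi → no match
vii → match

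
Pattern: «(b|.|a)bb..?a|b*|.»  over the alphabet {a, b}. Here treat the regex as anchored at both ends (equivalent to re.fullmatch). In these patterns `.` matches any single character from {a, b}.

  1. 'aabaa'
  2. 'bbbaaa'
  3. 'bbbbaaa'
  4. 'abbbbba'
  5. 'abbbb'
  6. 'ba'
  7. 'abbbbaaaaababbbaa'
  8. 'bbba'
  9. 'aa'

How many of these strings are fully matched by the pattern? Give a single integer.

1

1 → no match
2 → match
3 → no match
4 → no match
5 → no match
6 → no match
7 → no match
8 → no match
9 → no match
Total matched: 1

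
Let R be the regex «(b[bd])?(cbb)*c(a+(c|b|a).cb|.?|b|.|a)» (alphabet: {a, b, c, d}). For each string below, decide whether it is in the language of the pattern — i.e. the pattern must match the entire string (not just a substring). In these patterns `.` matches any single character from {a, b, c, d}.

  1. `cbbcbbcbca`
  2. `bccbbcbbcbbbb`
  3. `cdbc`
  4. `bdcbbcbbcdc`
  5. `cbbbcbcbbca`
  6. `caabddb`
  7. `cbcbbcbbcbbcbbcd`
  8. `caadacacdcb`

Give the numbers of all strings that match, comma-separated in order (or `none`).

1 → no match
2 → no match
3 → no match
4 → no match
5 → no match
6 → no match
7 → no match
8 → no match

none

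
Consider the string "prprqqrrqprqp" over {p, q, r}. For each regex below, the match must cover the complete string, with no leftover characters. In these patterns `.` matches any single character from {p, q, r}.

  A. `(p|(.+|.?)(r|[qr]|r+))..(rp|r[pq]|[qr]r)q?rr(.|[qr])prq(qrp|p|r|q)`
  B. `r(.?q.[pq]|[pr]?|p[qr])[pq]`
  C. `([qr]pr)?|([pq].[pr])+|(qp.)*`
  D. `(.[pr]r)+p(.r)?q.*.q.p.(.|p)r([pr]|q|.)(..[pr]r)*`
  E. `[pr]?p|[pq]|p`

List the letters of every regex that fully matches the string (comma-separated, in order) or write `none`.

A → match
B → no match — must start with "r"
C → no match
D → no match
E → no match

A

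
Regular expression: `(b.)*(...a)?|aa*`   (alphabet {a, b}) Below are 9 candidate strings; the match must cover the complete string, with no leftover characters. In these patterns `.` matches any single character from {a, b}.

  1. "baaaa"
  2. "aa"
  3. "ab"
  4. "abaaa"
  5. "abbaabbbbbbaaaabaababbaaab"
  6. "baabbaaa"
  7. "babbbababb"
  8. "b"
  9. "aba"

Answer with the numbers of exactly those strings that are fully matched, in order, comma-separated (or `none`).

1. "baaaa" → no match
2. "aa" → match
3. "ab" → no match
4. "abaaa" → no match
5 → no match
6. "baabbaaa" → no match
7. "babbbababb" → match
8. "b" → no match
9. "aba" → no match

2, 7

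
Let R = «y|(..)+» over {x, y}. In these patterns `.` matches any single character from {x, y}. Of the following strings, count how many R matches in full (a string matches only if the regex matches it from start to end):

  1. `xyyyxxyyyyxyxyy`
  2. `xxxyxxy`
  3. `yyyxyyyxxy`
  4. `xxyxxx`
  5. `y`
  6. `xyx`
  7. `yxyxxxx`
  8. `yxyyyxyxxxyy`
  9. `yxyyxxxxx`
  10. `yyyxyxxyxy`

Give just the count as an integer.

5

1 → no match
2. `xxxyxxy` → no match
3. `yyyxyyyxxy` → match
4. `xxyxxx` → match
5. `y` → match
6. `xyx` → no match
7. `yxyxxxx` → no match
8. `yxyyyxyxxxyy` → match
9. `yxyyxxxxx` → no match
10. `yyyxyxxyxy` → match
Total matched: 5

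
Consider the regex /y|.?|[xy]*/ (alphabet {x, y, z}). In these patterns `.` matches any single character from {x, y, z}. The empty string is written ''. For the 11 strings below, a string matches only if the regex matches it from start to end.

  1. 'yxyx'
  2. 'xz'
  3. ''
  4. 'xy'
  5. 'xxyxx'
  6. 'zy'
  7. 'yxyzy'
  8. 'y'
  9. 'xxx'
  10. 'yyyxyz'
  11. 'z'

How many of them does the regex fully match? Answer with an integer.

7

1 → match
2 → no match
3 → match
4 → match
5 → match
6 → no match
7 → no match
8 → match
9 → match
10 → no match
11 → match
Total matched: 7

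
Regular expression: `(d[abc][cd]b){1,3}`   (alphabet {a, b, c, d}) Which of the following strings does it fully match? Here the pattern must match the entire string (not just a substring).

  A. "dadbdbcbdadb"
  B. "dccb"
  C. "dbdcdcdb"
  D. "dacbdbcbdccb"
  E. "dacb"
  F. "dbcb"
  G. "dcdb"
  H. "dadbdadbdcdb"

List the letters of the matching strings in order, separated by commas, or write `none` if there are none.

A, B, D, E, F, G, H

A → match
B → match
C → no match
D → match
E → match
F → match
G → match
H → match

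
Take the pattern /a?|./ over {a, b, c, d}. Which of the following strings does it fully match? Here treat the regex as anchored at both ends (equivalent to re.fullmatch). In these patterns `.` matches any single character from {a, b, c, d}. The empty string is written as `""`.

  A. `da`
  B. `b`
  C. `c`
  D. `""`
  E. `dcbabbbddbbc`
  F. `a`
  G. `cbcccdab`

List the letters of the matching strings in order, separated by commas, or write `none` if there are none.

A → no match
B → match
C → match
D → match
E → no match
F → match
G → no match

B, C, D, F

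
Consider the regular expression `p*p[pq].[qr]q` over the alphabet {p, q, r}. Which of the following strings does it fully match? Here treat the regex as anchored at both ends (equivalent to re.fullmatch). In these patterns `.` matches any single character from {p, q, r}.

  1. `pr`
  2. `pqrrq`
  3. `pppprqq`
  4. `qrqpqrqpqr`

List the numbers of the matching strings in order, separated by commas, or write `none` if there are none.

2, 3

1 → no match — must end with `q`
2 → match
3 → match
4 → no match — must end with `q`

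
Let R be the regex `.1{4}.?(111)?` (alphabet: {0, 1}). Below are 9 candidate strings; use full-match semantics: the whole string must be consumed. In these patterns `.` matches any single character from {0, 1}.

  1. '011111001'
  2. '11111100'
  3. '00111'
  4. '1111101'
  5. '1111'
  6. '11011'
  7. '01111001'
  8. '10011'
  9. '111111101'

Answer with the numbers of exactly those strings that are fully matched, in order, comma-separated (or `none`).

1. '011111001' → no match
2. '11111100' → no match
3. '00111' → no match
4. '1111101' → no match
5. '1111' → no match
6. '11011' → no match
7. '01111001' → no match
8. '10011' → no match
9. '111111101' → no match

none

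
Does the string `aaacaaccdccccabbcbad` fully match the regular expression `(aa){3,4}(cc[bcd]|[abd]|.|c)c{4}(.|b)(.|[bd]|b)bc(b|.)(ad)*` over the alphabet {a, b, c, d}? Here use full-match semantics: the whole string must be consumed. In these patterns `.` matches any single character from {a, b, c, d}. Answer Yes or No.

No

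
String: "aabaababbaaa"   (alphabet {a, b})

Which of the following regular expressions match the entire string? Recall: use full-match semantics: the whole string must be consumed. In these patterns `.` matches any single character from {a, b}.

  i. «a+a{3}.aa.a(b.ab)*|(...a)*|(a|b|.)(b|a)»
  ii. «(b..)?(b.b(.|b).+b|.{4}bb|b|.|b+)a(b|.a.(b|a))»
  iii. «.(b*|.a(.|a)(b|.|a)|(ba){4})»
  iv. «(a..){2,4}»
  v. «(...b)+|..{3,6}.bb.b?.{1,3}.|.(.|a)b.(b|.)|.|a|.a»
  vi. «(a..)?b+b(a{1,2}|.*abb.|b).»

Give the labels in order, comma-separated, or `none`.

iv, v

i → no match
ii → no match
iii → no match
iv → match
v → match
vi → no match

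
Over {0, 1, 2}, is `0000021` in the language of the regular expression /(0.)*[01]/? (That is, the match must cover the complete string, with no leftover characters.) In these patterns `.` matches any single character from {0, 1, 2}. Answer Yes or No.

Yes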